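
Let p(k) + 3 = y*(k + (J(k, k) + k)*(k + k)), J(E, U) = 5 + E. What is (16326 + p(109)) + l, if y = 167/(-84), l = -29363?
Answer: -3077367/28 ≈ -1.0991e+5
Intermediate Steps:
y = -167/84 (y = 167*(-1/84) = -167/84 ≈ -1.9881)
p(k) = -3 - 167*k/84 - 167*k*(5 + 2*k)/42 (p(k) = -3 - 167*(k + ((5 + k) + k)*(k + k))/84 = -3 - 167*(k + (5 + 2*k)*(2*k))/84 = -3 - 167*(k + 2*k*(5 + 2*k))/84 = -3 + (-167*k/84 - 167*k*(5 + 2*k)/42) = -3 - 167*k/84 - 167*k*(5 + 2*k)/42)
(16326 + p(109)) + l = (16326 + (-3 - 1837/84*109 - 167/21*109²)) - 29363 = (16326 + (-3 - 200233/84 - 167/21*11881)) - 29363 = (16326 + (-3 - 200233/84 - 1984127/21)) - 29363 = (16326 - 2712331/28) - 29363 = -2255203/28 - 29363 = -3077367/28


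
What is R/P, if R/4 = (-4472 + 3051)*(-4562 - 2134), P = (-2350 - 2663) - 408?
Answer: -12686688/1807 ≈ -7020.9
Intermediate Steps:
P = -5421 (P = -5013 - 408 = -5421)
R = 38060064 (R = 4*((-4472 + 3051)*(-4562 - 2134)) = 4*(-1421*(-6696)) = 4*9515016 = 38060064)
R/P = 38060064/(-5421) = 38060064*(-1/5421) = -12686688/1807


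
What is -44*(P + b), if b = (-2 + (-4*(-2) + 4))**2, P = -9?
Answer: -4004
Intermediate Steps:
b = 100 (b = (-2 + (8 + 4))**2 = (-2 + 12)**2 = 10**2 = 100)
-44*(P + b) = -44*(-9 + 100) = -44*91 = -4004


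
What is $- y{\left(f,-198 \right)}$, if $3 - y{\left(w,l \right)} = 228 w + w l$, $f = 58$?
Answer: $1737$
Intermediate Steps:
$y{\left(w,l \right)} = 3 - 228 w - l w$ ($y{\left(w,l \right)} = 3 - \left(228 w + w l\right) = 3 - \left(228 w + l w\right) = 3 - 228 w - l w$)
$- y{\left(f,-198 \right)} = - (3 - 13224 - \left(-198\right) 58) = - (3 - 13224 + 11484) = \left(-1\right) \left(-1737\right) = 1737$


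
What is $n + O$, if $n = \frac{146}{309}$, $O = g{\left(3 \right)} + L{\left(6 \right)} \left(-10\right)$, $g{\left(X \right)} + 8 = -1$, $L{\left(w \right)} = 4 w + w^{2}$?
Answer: $- \frac{188035}{309} \approx -608.53$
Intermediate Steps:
$L{\left(w \right)} = w^{2} + 4 w$
$g{\left(X \right)} = -9$ ($g{\left(X \right)} = -8 - 1 = -9$)
$O = -609$ ($O = -9 + 6 \left(4 + 6\right) \left(-10\right) = -9 + 6 \cdot 10 \left(-10\right) = -9 + 60 \left(-10\right) = -9 - 600 = -609$)
$n = \frac{146}{309}$ ($n = 146 \cdot \frac{1}{309} = \frac{146}{309} \approx 0.47249$)
$n + O = \frac{146}{309} - 609 = - \frac{188035}{309}$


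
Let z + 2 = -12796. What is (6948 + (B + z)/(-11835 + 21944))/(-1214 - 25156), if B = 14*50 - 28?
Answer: -11704201/44429055 ≈ -0.26344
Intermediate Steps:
z = -12798 (z = -2 - 12796 = -12798)
B = 672 (B = 700 - 28 = 672)
(6948 + (B + z)/(-11835 + 21944))/(-1214 - 25156) = (6948 + (672 - 12798)/(-11835 + 21944))/(-1214 - 25156) = (6948 - 12126/10109)/(-26370) = (6948 - 12126*1/10109)*(-1/26370) = (6948 - 12126/10109)*(-1/26370) = (70225206/10109)*(-1/26370) = -11704201/44429055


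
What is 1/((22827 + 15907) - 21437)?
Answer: 1/17297 ≈ 5.7813e-5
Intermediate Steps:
1/((22827 + 15907) - 21437) = 1/(38734 - 21437) = 1/17297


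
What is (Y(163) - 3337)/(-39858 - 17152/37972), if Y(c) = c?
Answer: 15065391/189188141 ≈ 0.079632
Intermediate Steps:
(Y(163) - 3337)/(-39858 - 17152/37972) = (163 - 3337)/(-39858 - 17152/37972) = -3174/(-39858 - 17152*1/37972) = -3174/(-39858 - 4288/9493) = -3174/(-378376282/9493) = -3174*(-9493/378376282) = 15065391/189188141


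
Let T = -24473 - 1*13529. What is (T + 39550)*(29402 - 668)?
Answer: 44480232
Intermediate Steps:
T = -38002 (T = -24473 - 13529 = -38002)
(T + 39550)*(29402 - 668) = (-38002 + 39550)*(29402 - 668) = 1548*28734 = 44480232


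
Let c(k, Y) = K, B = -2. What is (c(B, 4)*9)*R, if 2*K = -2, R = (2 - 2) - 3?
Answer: 27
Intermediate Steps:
R = -3 (R = 0 - 3 = -3)
K = -1 (K = (½)*(-2) = -1)
c(k, Y) = -1
(c(B, 4)*9)*R = -1*9*(-3) = -9*(-3) = 27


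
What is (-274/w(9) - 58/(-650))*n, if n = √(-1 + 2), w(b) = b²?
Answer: -86701/26325 ≈ -3.2935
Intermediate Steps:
n = 1 (n = √1 = 1)
(-274/w(9) - 58/(-650))*n = (-274/(9²) - 58/(-650))*1 = (-274/81 - 58*(-1/650))*1 = (-274*1/81 + 29/325)*1 = (-274/81 + 29/325)*1 = -86701/26325*1 = -86701/26325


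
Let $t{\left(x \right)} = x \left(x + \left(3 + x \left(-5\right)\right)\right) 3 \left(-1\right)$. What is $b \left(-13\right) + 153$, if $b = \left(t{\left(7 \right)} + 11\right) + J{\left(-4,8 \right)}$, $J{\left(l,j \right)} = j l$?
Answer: $-6399$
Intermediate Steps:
$t{\left(x \right)} = - 3 x \left(3 - 4 x\right)$ ($t{\left(x \right)} = x \left(x - \left(-3 + 5 x\right)\right) 3 \left(-1\right) = x \left(3 - 4 x\right) 3 \left(-1\right) = 3 x \left(3 - 4 x\right) \left(-1\right) = - 3 x \left(3 - 4 x\right)$)
$b = 504$ ($b = \left(3 \cdot 7 \left(-3 + 4 \cdot 7\right) + 11\right) + 8 \left(-4\right) = \left(3 \cdot 7 \left(-3 + 28\right) + 11\right) - 32 = \left(3 \cdot 7 \cdot 25 + 11\right) - 32 = \left(525 + 11\right) - 32 = 536 - 32 = 504$)
$b \left(-13\right) + 153 = 504 \left(-13\right) + 153 = -6552 + 153 = -6399$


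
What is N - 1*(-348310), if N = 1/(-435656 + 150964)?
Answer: 99161070519/284692 ≈ 3.4831e+5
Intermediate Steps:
N = -1/284692 (N = 1/(-284692) = -1/284692 ≈ -3.5126e-6)
N - 1*(-348310) = -1/284692 - 1*(-348310) = -1/284692 + 348310 = 99161070519/284692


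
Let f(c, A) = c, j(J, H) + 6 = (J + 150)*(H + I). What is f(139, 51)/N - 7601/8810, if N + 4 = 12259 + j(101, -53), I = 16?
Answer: -5322393/6523805 ≈ -0.81584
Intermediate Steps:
j(J, H) = -6 + (16 + H)*(150 + J) (j(J, H) = -6 + (J + 150)*(H + 16) = -6 + (150 + J)*(16 + H) = -6 + (16 + H)*(150 + J))
N = 2962 (N = -4 + (12259 + (2394 + 16*101 + 150*(-53) - 53*101)) = -4 + (12259 + (2394 + 1616 - 7950 - 5353)) = -4 + (12259 - 9293) = -4 + 2966 = 2962)
f(139, 51)/N - 7601/8810 = 139/2962 - 7601/8810 = -5322393/6523805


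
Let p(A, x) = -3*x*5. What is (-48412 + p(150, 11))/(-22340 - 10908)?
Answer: 48577/33248 ≈ 1.4611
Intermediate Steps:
p(A, x) = -15*x
(-48412 + p(150, 11))/(-22340 - 10908) = (-48412 - 15*11)/(-22340 - 10908) = (-48412 - 165)/(-33248) = -48577*(-1/33248) = 48577/33248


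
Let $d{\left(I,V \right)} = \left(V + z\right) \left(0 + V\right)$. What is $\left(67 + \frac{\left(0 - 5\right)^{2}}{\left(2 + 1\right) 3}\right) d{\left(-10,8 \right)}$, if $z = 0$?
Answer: $\frac{40192}{9} \approx 4465.8$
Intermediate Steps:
$d{\left(I,V \right)} = V^{2}$ ($d{\left(I,V \right)} = \left(V + 0\right) \left(0 + V\right) = V V = V^{2}$)
$\left(67 + \frac{\left(0 - 5\right)^{2}}{\left(2 + 1\right) 3}\right) d{\left(-10,8 \right)} = \left(67 + \frac{\left(0 - 5\right)^{2}}{\left(2 + 1\right) 3}\right) 8^{2} = \left(67 + \frac{\left(-5\right)^{2}}{3 \cdot 3}\right) 64 = \left(67 + \frac{25}{9}\right) 64 = \frac{628}{9} \cdot 64 = \frac{40192}{9}$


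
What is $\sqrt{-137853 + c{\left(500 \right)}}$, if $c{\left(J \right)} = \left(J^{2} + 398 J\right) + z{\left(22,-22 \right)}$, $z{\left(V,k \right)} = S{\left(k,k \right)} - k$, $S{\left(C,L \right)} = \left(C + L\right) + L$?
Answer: $3 \sqrt{34567} \approx 557.77$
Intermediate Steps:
$S{\left(C,L \right)} = C + 2 L$
$z{\left(V,k \right)} = 2 k$ ($z{\left(V,k \right)} = \left(k + 2 k\right) - k = 3 k - k = 2 k$)
$c{\left(J \right)} = -44 + J^{2} + 398 J$ ($c{\left(J \right)} = \left(J^{2} + 398 J\right) + 2 \left(-22\right) = \left(J^{2} + 398 J\right) - 44 = -44 + J^{2} + 398 J$)
$\sqrt{-137853 + c{\left(500 \right)}} = \sqrt{-137853 + \left(-44 + 500^{2} + 398 \cdot 500\right)} = \sqrt{-137853 + \left(-44 + 250000 + 199000\right)} = \sqrt{-137853 + 448956} = \sqrt{311103} = 3 \sqrt{34567}$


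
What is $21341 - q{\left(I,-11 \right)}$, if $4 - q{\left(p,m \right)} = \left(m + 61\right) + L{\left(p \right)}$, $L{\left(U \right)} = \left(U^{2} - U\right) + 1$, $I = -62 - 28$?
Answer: $29578$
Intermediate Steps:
$I = -90$
$L{\left(U \right)} = 1 + U^{2} - U$
$q{\left(p,m \right)} = -58 + p - m - p^{2}$ ($q{\left(p,m \right)} = 4 - \left(\left(m + 61\right) + \left(1 + p^{2} - p\right)\right) = 4 - \left(\left(61 + m\right) + \left(1 + p^{2} - p\right)\right) = 4 - \left(62 + m + p^{2} - p\right) = -58 + p - m - p^{2}$)
$21341 - q{\left(I,-11 \right)} = 21341 - \left(-58 - 90 - -11 - \left(-90\right)^{2}\right) = 21341 - \left(-58 - 90 + 11 - 8100\right) = 21341 - -8237 = 21341 + 8237 = 29578$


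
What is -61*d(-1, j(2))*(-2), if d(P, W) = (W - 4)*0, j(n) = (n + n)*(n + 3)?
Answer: 0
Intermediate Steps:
j(n) = 2*n*(3 + n) (j(n) = (2*n)*(3 + n) = 2*n*(3 + n))
d(P, W) = 0 (d(P, W) = (-4 + W)*0 = 0)
-61*d(-1, j(2))*(-2) = -61*0*(-2) = 0*(-2) = 0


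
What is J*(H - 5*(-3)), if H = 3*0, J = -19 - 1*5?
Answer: -360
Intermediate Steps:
J = -24 (J = -19 - 5 = -24)
H = 0
J*(H - 5*(-3)) = -24*(0 - 5*(-3)) = -24*(0 + 15) = -24*15 = -360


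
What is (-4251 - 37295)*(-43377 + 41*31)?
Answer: 1749335876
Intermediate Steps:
(-4251 - 37295)*(-43377 + 41*31) = -41546*(-43377 + 1271) = -41546*(-42106) = 1749335876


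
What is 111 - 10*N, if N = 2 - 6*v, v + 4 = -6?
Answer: -509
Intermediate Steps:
v = -10 (v = -4 - 6 = -10)
N = 62 (N = 2 - 6*(-10) = 2 + 60 = 62)
111 - 10*N = 111 - 10*62 = 111 - 620 = -509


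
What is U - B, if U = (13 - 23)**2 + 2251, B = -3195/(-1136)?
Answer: 37571/16 ≈ 2348.2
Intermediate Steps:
B = 45/16 (B = -3195*(-1/1136) = 45/16 ≈ 2.8125)
U = 2351 (U = (-10)**2 + 2251 = 100 + 2251 = 2351)
U - B = 2351 - 1*45/16 = 2351 - 45/16 = 37571/16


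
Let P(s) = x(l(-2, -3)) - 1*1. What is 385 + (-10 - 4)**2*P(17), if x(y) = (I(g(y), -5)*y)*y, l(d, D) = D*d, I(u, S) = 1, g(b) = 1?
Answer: 7245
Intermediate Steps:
x(y) = y**2 (x(y) = (1*y)*y = y*y = y**2)
P(s) = 35 (P(s) = (-3*(-2))**2 - 1*1 = 6**2 - 1 = 36 - 1 = 35)
385 + (-10 - 4)**2*P(17) = 385 + (-10 - 4)**2*35 = 385 + (-14)**2*35 = 385 + 196*35 = 385 + 6860 = 7245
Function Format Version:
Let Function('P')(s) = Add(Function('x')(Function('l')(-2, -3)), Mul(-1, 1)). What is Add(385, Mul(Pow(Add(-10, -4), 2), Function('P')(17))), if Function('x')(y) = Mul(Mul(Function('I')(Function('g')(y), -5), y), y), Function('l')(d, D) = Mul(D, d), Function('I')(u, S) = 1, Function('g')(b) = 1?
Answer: 7245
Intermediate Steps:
Function('x')(y) = Pow(y, 2) (Function('x')(y) = Mul(Mul(1, y), y) = Mul(y, y) = Pow(y, 2))
Function('P')(s) = 35 (Function('P')(s) = Add(Pow(Mul(-3, -2), 2), Mul(-1, 1)) = Add(Pow(6, 2), -1) = Add(36, -1) = 35)
Add(385, Mul(Pow(Add(-10, -4), 2), Function('P')(17))) = Add(385, Mul(Pow(Add(-10, -4), 2), 35)) = Add(385, Mul(Pow(-14, 2), 35)) = Add(385, Mul(196, 35)) = Add(385, 6860) = 7245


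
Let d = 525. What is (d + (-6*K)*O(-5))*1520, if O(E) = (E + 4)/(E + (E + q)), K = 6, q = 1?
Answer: 791920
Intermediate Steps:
O(E) = (4 + E)/(1 + 2*E) (O(E) = (E + 4)/(E + (E + 1)) = (4 + E)/(E + (1 + E)) = (4 + E)/(1 + 2*E))
(d + (-6*K)*O(-5))*1520 = (525 + (-6*6)*((4 - 5)/(1 + 2*(-5))))*1520 = (525 - 36*(-1)/(1 - 10))*1520 = (525 - 36*(-1)/(-9))*1520 = (525 - (-4)*(-1))*1520 = (525 - 36*⅑)*1520 = (525 - 4)*1520 = 521*1520 = 791920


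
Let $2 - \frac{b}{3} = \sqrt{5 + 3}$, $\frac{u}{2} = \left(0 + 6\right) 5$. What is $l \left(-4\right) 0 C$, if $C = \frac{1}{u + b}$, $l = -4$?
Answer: $0$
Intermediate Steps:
$u = 60$ ($u = 2 \left(0 + 6\right) 5 = 2 \cdot 6 \cdot 5 = 2 \cdot 30 = 60$)
$b = 6 - 6 \sqrt{2}$ ($b = 6 - 3 \sqrt{5 + 3} = 6 - 3 \sqrt{8} = 6 - 3 \cdot 2 \sqrt{2} = 6 - 6 \sqrt{2} \approx -2.4853$)
$C = \frac{1}{66 - 6 \sqrt{2}}$ ($C = \frac{1}{60 + \left(6 - 6 \sqrt{2}\right)} = \frac{1}{66 - 6 \sqrt{2}} \approx 0.017387$)
$l \left(-4\right) 0 C = \left(-4\right) \left(-4\right) 0 \left(\frac{11}{714} + \frac{\sqrt{2}}{714}\right) = 16 \cdot 0 \left(\frac{11}{714} + \frac{\sqrt{2}}{714}\right) = 0 \left(\frac{11}{714} + \frac{\sqrt{2}}{714}\right) = 0$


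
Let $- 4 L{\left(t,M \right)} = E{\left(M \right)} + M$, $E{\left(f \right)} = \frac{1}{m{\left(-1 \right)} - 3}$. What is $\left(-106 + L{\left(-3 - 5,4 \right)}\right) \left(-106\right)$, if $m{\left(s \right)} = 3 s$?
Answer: $\frac{136051}{12} \approx 11338.0$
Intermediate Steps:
$E{\left(f \right)} = - \frac{1}{6}$ ($E{\left(f \right)} = \frac{1}{3 \left(-1\right) - 3} = \frac{1}{-3 - 3} = \frac{1}{-6} = - \frac{1}{6}$)
$L{\left(t,M \right)} = \frac{1}{24} - \frac{M}{4}$ ($L{\left(t,M \right)} = - \frac{- \frac{1}{6} + M}{4} = \frac{1}{24} - \frac{M}{4}$)
$\left(-106 + L{\left(-3 - 5,4 \right)}\right) \left(-106\right) = \left(-106 + \left(\frac{1}{24} - 1\right)\right) \left(-106\right) = \left(-106 - \frac{23}{24}\right) \left(-106\right) = \left(- \frac{2567}{24}\right) \left(-106\right) = \frac{136051}{12}$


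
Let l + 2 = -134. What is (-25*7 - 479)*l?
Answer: 88944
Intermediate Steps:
l = -136 (l = -2 - 134 = -136)
(-25*7 - 479)*l = (-25*7 - 479)*(-136) = (-175 - 479)*(-136) = -654*(-136) = 88944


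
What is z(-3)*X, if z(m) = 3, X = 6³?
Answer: 648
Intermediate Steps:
X = 216
z(-3)*X = 3*216 = 648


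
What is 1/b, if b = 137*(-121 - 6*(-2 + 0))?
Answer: -1/14933 ≈ -6.6966e-5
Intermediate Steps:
b = -14933 (b = 137*(-121 - 6*(-2)) = 137*(-121 + 12) = 137*(-109) = -14933)
1/b = 1/(-14933) = -1/14933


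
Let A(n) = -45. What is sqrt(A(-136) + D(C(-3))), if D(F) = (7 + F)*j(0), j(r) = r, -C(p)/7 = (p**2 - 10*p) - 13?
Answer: 3*I*sqrt(5) ≈ 6.7082*I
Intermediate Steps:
C(p) = 91 - 7*p**2 + 70*p (C(p) = -7*((p**2 - 10*p) - 13) = -7*(-13 + p**2 - 10*p) = 91 - 7*p**2 + 70*p)
D(F) = 0 (D(F) = (7 + F)*0 = 0)
sqrt(A(-136) + D(C(-3))) = sqrt(-45 + 0) = sqrt(-45) = 3*I*sqrt(5)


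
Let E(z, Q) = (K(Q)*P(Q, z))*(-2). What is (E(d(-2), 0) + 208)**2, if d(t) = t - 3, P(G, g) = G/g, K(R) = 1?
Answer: 43264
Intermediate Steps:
d(t) = -3 + t
E(z, Q) = -2*Q/z (E(z, Q) = (1*(Q/z))*(-2) = (Q/z)*(-2) = -2*Q/z)
(E(d(-2), 0) + 208)**2 = (-2*0/(-3 - 2) + 208)**2 = (-2*0/(-5) + 208)**2 = (-2*0*(-1/5) + 208)**2 = (0 + 208)**2 = 208**2 = 43264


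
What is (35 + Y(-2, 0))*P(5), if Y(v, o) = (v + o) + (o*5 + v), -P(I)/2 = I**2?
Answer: -1550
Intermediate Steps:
P(I) = -2*I**2
Y(v, o) = 2*v + 6*o (Y(v, o) = (o + v) + (5*o + v) = (o + v) + (v + 5*o) = 2*v + 6*o)
(35 + Y(-2, 0))*P(5) = (35 + (2*(-2) + 6*0))*(-2*5**2) = (35 + (-4 + 0))*(-2*25) = (35 - 4)*(-50) = 31*(-50) = -1550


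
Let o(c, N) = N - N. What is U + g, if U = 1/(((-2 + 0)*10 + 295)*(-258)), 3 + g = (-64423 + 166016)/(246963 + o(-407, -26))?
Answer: -5039810907/1946891650 ≈ -2.5886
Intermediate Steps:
o(c, N) = 0
g = -639296/246963 (g = -3 + (-64423 + 166016)/(246963 + 0) = -3 + 101593/246963 = -639296/246963 ≈ -2.5886)
U = -1/70950 (U = 1/((-2*10 + 295)*(-258)) = 1/((-20 + 295)*(-258)) = 1/(275*(-258)) = 1/(-70950) = -1/70950 ≈ -1.4094e-5)
U + g = -1/70950 - 639296/246963 = -5039810907/1946891650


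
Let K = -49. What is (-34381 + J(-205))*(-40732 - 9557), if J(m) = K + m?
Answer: 1741759515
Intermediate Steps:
J(m) = -49 + m
(-34381 + J(-205))*(-40732 - 9557) = (-34381 + (-49 - 205))*(-40732 - 9557) = (-34381 - 254)*(-50289) = -34635*(-50289) = 1741759515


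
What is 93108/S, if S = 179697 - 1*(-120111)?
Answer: 7759/24984 ≈ 0.31056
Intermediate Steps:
S = 299808 (S = 179697 + 120111 = 299808)
93108/S = 93108/299808 = 93108*(1/299808) = 7759/24984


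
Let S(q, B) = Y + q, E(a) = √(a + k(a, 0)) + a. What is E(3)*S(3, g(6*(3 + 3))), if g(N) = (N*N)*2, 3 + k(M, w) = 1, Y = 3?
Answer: 24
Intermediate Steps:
k(M, w) = -2 (k(M, w) = -3 + 1 = -2)
E(a) = a + √(-2 + a) (E(a) = √(a - 2) + a = √(-2 + a) + a = a + √(-2 + a))
g(N) = 2*N² (g(N) = N²*2 = 2*N²)
S(q, B) = 3 + q
E(3)*S(3, g(6*(3 + 3))) = (3 + √(-2 + 3))*(3 + 3) = (3 + √1)*6 = (3 + 1)*6 = 4*6 = 24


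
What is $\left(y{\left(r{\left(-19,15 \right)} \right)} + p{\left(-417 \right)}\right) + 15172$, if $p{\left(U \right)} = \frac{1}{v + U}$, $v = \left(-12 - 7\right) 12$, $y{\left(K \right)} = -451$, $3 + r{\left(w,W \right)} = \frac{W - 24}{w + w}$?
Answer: $\frac{9495044}{645} \approx 14721.0$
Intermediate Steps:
$r{\left(w,W \right)} = -3 + \frac{-24 + W}{2 w}$ ($r{\left(w,W \right)} = -3 + \frac{W - 24}{w + w} = -3 + \frac{-24 + W}{2 w}$)
$v = -228$ ($v = \left(-19\right) 12 = -228$)
$p{\left(U \right)} = \frac{1}{-228 + U}$
$\left(y{\left(r{\left(-19,15 \right)} \right)} + p{\left(-417 \right)}\right) + 15172 = \left(-451 + \frac{1}{-228 - 417}\right) + 15172 = \left(-451 + \frac{1}{-645}\right) + 15172 = \left(-451 - \frac{1}{645}\right) + 15172 = - \frac{290896}{645} + 15172 = \frac{9495044}{645}$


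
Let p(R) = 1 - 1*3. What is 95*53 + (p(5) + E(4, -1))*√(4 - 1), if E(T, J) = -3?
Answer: 5035 - 5*√3 ≈ 5026.3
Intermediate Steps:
p(R) = -2 (p(R) = 1 - 3 = -2)
95*53 + (p(5) + E(4, -1))*√(4 - 1) = 95*53 + (-2 - 3)*√(4 - 1) = 5035 - 5*√3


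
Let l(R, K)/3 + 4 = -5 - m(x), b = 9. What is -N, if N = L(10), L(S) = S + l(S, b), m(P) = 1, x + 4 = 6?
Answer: 20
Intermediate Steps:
x = 2 (x = -4 + 6 = 2)
l(R, K) = -30 (l(R, K) = -12 + 3*(-5 - 1*1) = -12 + 3*(-5 - 1) = -12 + 3*(-6) = -12 - 18 = -30)
L(S) = -30 + S (L(S) = S - 30 = -30 + S)
N = -20 (N = -30 + 10 = -20)
-N = -1*(-20) = 20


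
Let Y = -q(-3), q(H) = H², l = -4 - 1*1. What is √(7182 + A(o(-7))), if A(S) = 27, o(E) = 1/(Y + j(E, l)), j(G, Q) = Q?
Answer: 9*√89 ≈ 84.906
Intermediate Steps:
l = -5 (l = -4 - 1 = -5)
Y = -9 (Y = -1*(-3)² = -1*9 = -9)
o(E) = -1/14 (o(E) = 1/(-9 - 5) = 1/(-14) = -1/14)
√(7182 + A(o(-7))) = √(7182 + 27) = √7209 = 9*√89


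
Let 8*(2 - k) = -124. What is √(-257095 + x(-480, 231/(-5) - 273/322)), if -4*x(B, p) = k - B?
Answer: 7*I*√83990/4 ≈ 507.17*I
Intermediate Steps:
k = 35/2 (k = 2 - ⅛*(-124) = 2 + 31/2 = 35/2 ≈ 17.500)
x(B, p) = -35/8 + B/4 (x(B, p) = -(35/2 - B)/4 = -35/8 + B/4)
√(-257095 + x(-480, 231/(-5) - 273/322)) = √(-257095 + (-35/8 + (¼)*(-480))) = √(-257095 + (-35/8 - 120)) = √(-257095 - 995/8) = √(-2057755/8) = 7*I*√83990/4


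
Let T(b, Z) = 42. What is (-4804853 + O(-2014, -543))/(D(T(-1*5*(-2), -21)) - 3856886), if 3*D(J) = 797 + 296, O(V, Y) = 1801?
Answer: 14409156/11569565 ≈ 1.2454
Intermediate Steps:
D(J) = 1093/3 (D(J) = (797 + 296)/3 = (⅓)*1093 = 1093/3)
(-4804853 + O(-2014, -543))/(D(T(-1*5*(-2), -21)) - 3856886) = (-4804853 + 1801)/(1093/3 - 3856886) = -4803052/(-11569565/3) = -4803052*(-3/11569565) = 14409156/11569565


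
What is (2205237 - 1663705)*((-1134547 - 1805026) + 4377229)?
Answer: 778536728992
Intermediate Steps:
(2205237 - 1663705)*((-1134547 - 1805026) + 4377229) = 541532*(-2939573 + 4377229) = 541532*1437656 = 778536728992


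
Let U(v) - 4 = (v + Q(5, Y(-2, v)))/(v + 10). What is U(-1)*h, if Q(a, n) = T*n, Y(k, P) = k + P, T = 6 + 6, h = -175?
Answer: 175/9 ≈ 19.444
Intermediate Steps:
T = 12
Y(k, P) = P + k
Q(a, n) = 12*n
U(v) = 4 + (-24 + 13*v)/(10 + v) (U(v) = 4 + (v + 12*(v - 2))/(v + 10) = 4 + (v + 12*(-2 + v))/(10 + v) = 4 + (v + (-24 + 12*v))/(10 + v) = 4 + (-24 + 13*v)/(10 + v))
U(-1)*h = ((16 + 17*(-1))/(10 - 1))*(-175) = ((16 - 17)/9)*(-175) = ((⅑)*(-1))*(-175) = -⅑*(-175) = 175/9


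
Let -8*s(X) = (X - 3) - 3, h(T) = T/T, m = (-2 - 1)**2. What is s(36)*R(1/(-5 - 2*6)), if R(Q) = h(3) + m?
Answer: -75/2 ≈ -37.500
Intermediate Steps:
m = 9 (m = (-3)**2 = 9)
h(T) = 1
s(X) = 3/4 - X/8 (s(X) = -((X - 3) - 3)/8 = -((-3 + X) - 3)/8 = -(-6 + X)/8 = 3/4 - X/8)
R(Q) = 10 (R(Q) = 1 + 9 = 10)
s(36)*R(1/(-5 - 2*6)) = (3/4 - 1/8*36)*10 = (3/4 - 9/2)*10 = -15/4*10 = -75/2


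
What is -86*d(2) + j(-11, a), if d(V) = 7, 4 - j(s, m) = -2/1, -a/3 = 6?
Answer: -596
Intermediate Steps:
a = -18 (a = -3*6 = -18)
j(s, m) = 6 (j(s, m) = 4 - (-2)/1 = 4 - (-2) = 4 - 1*(-2) = 4 + 2 = 6)
-86*d(2) + j(-11, a) = -86*7 + 6 = -602 + 6 = -596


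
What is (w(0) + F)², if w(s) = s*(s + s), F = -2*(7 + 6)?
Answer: 676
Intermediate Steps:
F = -26 (F = -2*13 = -26)
w(s) = 2*s² (w(s) = s*(2*s) = 2*s²)
(w(0) + F)² = (2*0² - 26)² = (2*0 - 26)² = (0 - 26)² = (-26)² = 676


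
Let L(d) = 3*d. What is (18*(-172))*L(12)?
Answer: -111456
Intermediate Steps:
(18*(-172))*L(12) = (18*(-172))*(3*12) = -3096*36 = -111456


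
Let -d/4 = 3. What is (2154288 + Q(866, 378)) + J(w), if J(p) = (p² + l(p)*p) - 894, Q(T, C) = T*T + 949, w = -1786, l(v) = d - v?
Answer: 2925731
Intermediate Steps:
d = -12 (d = -4*3 = -12)
l(v) = -12 - v
Q(T, C) = 949 + T² (Q(T, C) = T² + 949 = 949 + T²)
J(p) = -894 + p² + p*(-12 - p) (J(p) = (p² + (-12 - p)*p) - 894 = (p² + p*(-12 - p)) - 894 = -894 + p² + p*(-12 - p))
(2154288 + Q(866, 378)) + J(w) = (2154288 + (949 + 866²)) + (-894 - 12*(-1786)) = (2154288 + (949 + 749956)) + (-894 + 21432) = (2154288 + 750905) + 20538 = 2905193 + 20538 = 2925731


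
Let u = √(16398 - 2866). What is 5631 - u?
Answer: 5631 - 2*√3383 ≈ 5514.7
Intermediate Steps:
u = 2*√3383 (u = √13532 = 2*√3383 ≈ 116.33)
5631 - u = 5631 - 2*√3383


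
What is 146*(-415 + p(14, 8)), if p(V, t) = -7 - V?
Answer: -63656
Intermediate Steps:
146*(-415 + p(14, 8)) = 146*(-415 + (-7 - 1*14)) = 146*(-415 + (-7 - 14)) = 146*(-415 - 21) = 146*(-436) = -63656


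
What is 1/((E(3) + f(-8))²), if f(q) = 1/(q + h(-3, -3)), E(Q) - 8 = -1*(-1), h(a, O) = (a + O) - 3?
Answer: 289/23104 ≈ 0.012509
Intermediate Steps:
h(a, O) = -3 + O + a (h(a, O) = (O + a) - 3 = -3 + O + a)
E(Q) = 9 (E(Q) = 8 - 1*(-1) = 8 + 1 = 9)
f(q) = 1/(-9 + q) (f(q) = 1/(q + (-3 - 3 - 3)) = 1/(q - 9) = 1/(-9 + q))
1/((E(3) + f(-8))²) = 1/((9 + 1/(-9 - 8))²) = 1/((9 + 1/(-17))²) = 1/((9 - 1/17)²) = 1/((152/17)²) = 1/(23104/289) = 289/23104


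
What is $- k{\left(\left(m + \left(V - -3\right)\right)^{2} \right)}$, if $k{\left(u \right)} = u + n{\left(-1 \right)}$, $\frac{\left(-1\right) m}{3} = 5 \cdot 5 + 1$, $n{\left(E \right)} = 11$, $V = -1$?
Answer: $-5787$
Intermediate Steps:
$m = -78$ ($m = - 3 \left(5 \cdot 5 + 1\right) = - 3 \left(25 + 1\right) = \left(-3\right) 26 = -78$)
$k{\left(u \right)} = 11 + u$ ($k{\left(u \right)} = u + 11 = 11 + u$)
$- k{\left(\left(m + \left(V - -3\right)\right)^{2} \right)} = - (11 + \left(-78 - -2\right)^{2}) = - (11 + \left(-78 + \left(-1 + 3\right)\right)^{2}) = - (11 + \left(-78 + 2\right)^{2}) = - (11 + \left(-76\right)^{2}) = - (11 + 5776) = \left(-1\right) 5787 = -5787$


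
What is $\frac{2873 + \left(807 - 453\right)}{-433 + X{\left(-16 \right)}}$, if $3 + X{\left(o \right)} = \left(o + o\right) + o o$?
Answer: $- \frac{3227}{212} \approx -15.222$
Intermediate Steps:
$X{\left(o \right)} = -3 + o^{2} + 2 o$ ($X{\left(o \right)} = -3 + \left(\left(o + o\right) + o o\right) = -3 + \left(2 o + o^{2}\right) = -3 + \left(o^{2} + 2 o\right) = -3 + o^{2} + 2 o$)
$\frac{2873 + \left(807 - 453\right)}{-433 + X{\left(-16 \right)}} = \frac{2873 + \left(807 - 453\right)}{-433 + \left(-3 + \left(-16\right)^{2} + 2 \left(-16\right)\right)} = \frac{2873 + 354}{-433 - -221} = \frac{3227}{-433 + 221} = \frac{3227}{-212} = 3227 \left(- \frac{1}{212}\right) = - \frac{3227}{212}$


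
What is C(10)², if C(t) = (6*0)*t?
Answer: 0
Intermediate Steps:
C(t) = 0 (C(t) = 0*t = 0)
C(10)² = 0² = 0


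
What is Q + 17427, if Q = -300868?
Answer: -283441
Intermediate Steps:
Q + 17427 = -300868 + 17427 = -283441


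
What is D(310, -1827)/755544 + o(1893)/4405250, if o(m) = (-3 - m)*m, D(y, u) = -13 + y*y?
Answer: -381409478147/554726701000 ≈ -0.68756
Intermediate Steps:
D(y, u) = -13 + y**2
o(m) = m*(-3 - m)
D(310, -1827)/755544 + o(1893)/4405250 = (-13 + 310**2)/755544 - 1*1893*(3 + 1893)/4405250 = (-13 + 96100)*(1/755544) - 1*1893*1896*(1/4405250) = 96087*(1/755544) - 3589128*1/4405250 = 32029/251848 - 1794564/2202625 = -381409478147/554726701000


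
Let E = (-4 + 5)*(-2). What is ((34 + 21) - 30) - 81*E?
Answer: 187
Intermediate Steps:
E = -2 (E = 1*(-2) = -2)
((34 + 21) - 30) - 81*E = ((34 + 21) - 30) - 81*(-2) = (55 - 30) + 162 = 25 + 162 = 187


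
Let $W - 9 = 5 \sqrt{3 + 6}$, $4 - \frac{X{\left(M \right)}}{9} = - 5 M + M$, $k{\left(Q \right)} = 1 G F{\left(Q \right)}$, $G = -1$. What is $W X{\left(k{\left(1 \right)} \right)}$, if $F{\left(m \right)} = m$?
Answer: $0$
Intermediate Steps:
$k{\left(Q \right)} = - Q$ ($k{\left(Q \right)} = 1 \left(-1\right) Q = - Q$)
$X{\left(M \right)} = 36 + 36 M$ ($X{\left(M \right)} = 36 - 9 \left(- 5 M + M\right) = 36 - 9 \left(- 4 M\right) = 36 + 36 M$)
$W = 24$ ($W = 9 + 5 \sqrt{3 + 6} = 9 + 5 \sqrt{9} = 9 + 5 \cdot 3 = 9 + 15 = 24$)
$W X{\left(k{\left(1 \right)} \right)} = 24 \left(36 + 36 \left(\left(-1\right) 1\right)\right) = 24 \left(36 + 36 \left(-1\right)\right) = 24 \left(36 - 36\right) = 24 \cdot 0 = 0$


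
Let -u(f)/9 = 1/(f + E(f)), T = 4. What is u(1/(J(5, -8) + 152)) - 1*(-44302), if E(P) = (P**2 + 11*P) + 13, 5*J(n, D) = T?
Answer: 338192360462/7633913 ≈ 44301.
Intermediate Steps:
J(n, D) = 4/5 (J(n, D) = (1/5)*4 = 4/5)
E(P) = 13 + P**2 + 11*P
u(f) = -9/(13 + f**2 + 12*f) (u(f) = -9/(f + (13 + f**2 + 11*f)) = -9/(13 + f**2 + 12*f))
u(1/(J(5, -8) + 152)) - 1*(-44302) = -9/(13 + (1/(4/5 + 152))**2 + 12/(4/5 + 152)) - 1*(-44302) = -9/(13 + (1/(764/5))**2 + 12/(764/5)) + 44302 = -9/(13 + (5/764)**2 + 12*(5/764)) + 44302 = -9/(13 + 25/583696 + 15/191) + 44302 = -9/7633913/583696 + 44302 = -9*583696/7633913 + 44302 = -5253264/7633913 + 44302 = 338192360462/7633913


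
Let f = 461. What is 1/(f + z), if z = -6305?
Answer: -1/5844 ≈ -0.00017112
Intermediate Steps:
1/(f + z) = 1/(461 - 6305) = 1/(-5844) = -1/5844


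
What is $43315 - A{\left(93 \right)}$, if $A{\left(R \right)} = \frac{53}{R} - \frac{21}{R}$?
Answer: $\frac{4028263}{93} \approx 43315.0$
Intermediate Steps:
$A{\left(R \right)} = \frac{32}{R}$
$43315 - A{\left(93 \right)} = 43315 - \frac{32}{93} = \frac{4028263}{93}$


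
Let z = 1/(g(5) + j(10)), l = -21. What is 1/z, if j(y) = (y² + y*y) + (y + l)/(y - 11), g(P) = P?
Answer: 216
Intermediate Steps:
j(y) = 2*y² + (-21 + y)/(-11 + y) (j(y) = (y² + y*y) + (y - 21)/(y - 11) = (y² + y²) + (-21 + y)/(-11 + y) = 2*y² + (-21 + y)/(-11 + y))
z = 1/216 (z = 1/(5 + (-21 + 10 - 22*10² + 2*10³)/(-11 + 10)) = 1/(5 + (-21 + 10 - 22*100 + 2*1000)/(-1)) = 1/(5 - (-21 + 10 - 2200 + 2000)) = 1/(5 - 1*(-211)) = 1/(5 + 211) = 1/216 ≈ 0.0046296)
1/z = 1/(1/216) = 216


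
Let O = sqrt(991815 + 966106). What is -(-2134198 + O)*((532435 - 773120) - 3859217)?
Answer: -8750002648596 + 4099902*sqrt(1957921) ≈ -8.7443e+12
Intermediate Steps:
O = sqrt(1957921) ≈ 1399.3
-(-2134198 + O)*((532435 - 773120) - 3859217) = -(-2134198 + sqrt(1957921))*((532435 - 773120) - 3859217) = -(-2134198 + sqrt(1957921))*(-240685 - 3859217) = -(-2134198 + sqrt(1957921))*(-4099902) = -(8750002648596 - 4099902*sqrt(1957921)) = -8750002648596 + 4099902*sqrt(1957921)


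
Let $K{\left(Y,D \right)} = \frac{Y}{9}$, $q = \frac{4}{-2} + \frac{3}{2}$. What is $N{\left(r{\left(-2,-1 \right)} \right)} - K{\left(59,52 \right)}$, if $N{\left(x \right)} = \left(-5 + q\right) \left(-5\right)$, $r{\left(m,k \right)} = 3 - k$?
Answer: $\frac{377}{18} \approx 20.944$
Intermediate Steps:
$q = - \frac{1}{2}$ ($q = 4 \left(- \frac{1}{2}\right) + 3 \cdot \frac{1}{2} = -2 + \frac{3}{2} = - \frac{1}{2} \approx -0.5$)
$K{\left(Y,D \right)} = \frac{Y}{9}$ ($K{\left(Y,D \right)} = Y \frac{1}{9} = \frac{Y}{9}$)
$N{\left(x \right)} = \frac{55}{2}$ ($N{\left(x \right)} = \left(-5 - \frac{1}{2}\right) \left(-5\right) = \left(- \frac{11}{2}\right) \left(-5\right) = \frac{55}{2}$)
$N{\left(r{\left(-2,-1 \right)} \right)} - K{\left(59,52 \right)} = \frac{55}{2} - \frac{1}{9} \cdot 59 = \frac{55}{2} - \frac{59}{9} = \frac{377}{18}$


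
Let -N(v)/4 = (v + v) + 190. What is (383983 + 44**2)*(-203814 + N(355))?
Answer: -80045003466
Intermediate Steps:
N(v) = -760 - 8*v (N(v) = -4*((v + v) + 190) = -4*(2*v + 190) = -4*(190 + 2*v) = -760 - 8*v)
(383983 + 44**2)*(-203814 + N(355)) = (383983 + 44**2)*(-203814 + (-760 - 8*355)) = (383983 + 1936)*(-203814 + (-760 - 2840)) = 385919*(-203814 - 3600) = 385919*(-207414) = -80045003466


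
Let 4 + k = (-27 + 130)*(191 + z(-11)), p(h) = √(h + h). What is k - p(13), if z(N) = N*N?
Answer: 32132 - √26 ≈ 32127.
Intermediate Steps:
z(N) = N²
p(h) = √2*√h (p(h) = √(2*h) = √2*√h)
k = 32132 (k = -4 + (-27 + 130)*(191 + (-11)²) = -4 + 103*(191 + 121) = -4 + 103*312 = -4 + 32136 = 32132)
k - p(13) = 32132 - √2*√13 = 32132 - √26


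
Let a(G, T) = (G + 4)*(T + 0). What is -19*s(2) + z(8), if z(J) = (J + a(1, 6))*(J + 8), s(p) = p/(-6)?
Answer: 1843/3 ≈ 614.33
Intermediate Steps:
s(p) = -p/6 (s(p) = p*(-⅙) = -p/6)
a(G, T) = T*(4 + G) (a(G, T) = (4 + G)*T = T*(4 + G))
z(J) = (8 + J)*(30 + J) (z(J) = (J + 6*(4 + 1))*(J + 8) = (J + 6*5)*(8 + J) = (J + 30)*(8 + J) = (30 + J)*(8 + J) = (8 + J)*(30 + J))
-19*s(2) + z(8) = -(-19)*2/6 + (240 + 8² + 38*8) = -19*(-⅓) + (240 + 64 + 304) = 19/3 + 608 = 1843/3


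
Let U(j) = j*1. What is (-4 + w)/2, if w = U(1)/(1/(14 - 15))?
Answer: -5/2 ≈ -2.5000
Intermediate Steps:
U(j) = j
w = -1 (w = 1/1/(14 - 15) = 1/1/(-1) = 1/(-1) = 1*(-1) = -1)
(-4 + w)/2 = (-4 - 1)/2 = -5*1/2 = -5/2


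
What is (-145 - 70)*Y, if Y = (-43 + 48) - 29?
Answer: 5160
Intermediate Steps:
Y = -24 (Y = 5 - 29 = -24)
(-145 - 70)*Y = (-145 - 70)*(-24) = -215*(-24) = 5160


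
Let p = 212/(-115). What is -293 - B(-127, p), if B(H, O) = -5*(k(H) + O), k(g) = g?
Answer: -21556/23 ≈ -937.22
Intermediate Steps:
p = -212/115 (p = 212*(-1/115) = -212/115 ≈ -1.8435)
B(H, O) = -5*H - 5*O (B(H, O) = -5*(H + O) = -5*H - 5*O)
-293 - B(-127, p) = -293 - (-5*(-127) - 5*(-212/115)) = -293 - (635 + 212/23) = -293 - 1*14817/23 = -293 - 14817/23 = -21556/23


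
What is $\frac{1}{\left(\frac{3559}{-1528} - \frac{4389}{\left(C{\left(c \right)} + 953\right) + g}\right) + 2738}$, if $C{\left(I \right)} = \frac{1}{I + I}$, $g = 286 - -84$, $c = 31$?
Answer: $\frac{11394296}{31133243321} \approx 0.00036598$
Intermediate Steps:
$g = 370$ ($g = 286 + 84 = 370$)
$C{\left(I \right)} = \frac{1}{2 I}$
$\frac{1}{\left(\frac{3559}{-1528} - \frac{4389}{\left(C{\left(c \right)} + 953\right) + g}\right) + 2738} = \frac{1}{\left(\frac{3559}{-1528} - \frac{4389}{\left(\frac{1}{2 \cdot 31} + 953\right) + 370}\right) + 2738} = \frac{1}{\left(3559 \left(- \frac{1}{1528}\right) - \frac{4389}{\left(\frac{1}{2} \cdot \frac{1}{31} + 953\right) + 370}\right) + 2738} = \frac{1}{\left(- \frac{3559}{1528} - \frac{4389}{\left(\frac{1}{62} + 953\right) + 370}\right) + 2738} = \frac{1}{\left(- \frac{3559}{1528} - \frac{4389}{\frac{59087}{62} + 370}\right) + 2738} = \frac{1}{\left(- \frac{3559}{1528} - \frac{4389}{\frac{82027}{62}}\right) + 2738} = \frac{1}{\left(- \frac{3559}{1528} - \frac{24738}{7457}\right) + 2738} = \frac{1}{- \frac{64339127}{11394296} + 2738} = \frac{1}{\frac{31133243321}{11394296}} = \frac{11394296}{31133243321}$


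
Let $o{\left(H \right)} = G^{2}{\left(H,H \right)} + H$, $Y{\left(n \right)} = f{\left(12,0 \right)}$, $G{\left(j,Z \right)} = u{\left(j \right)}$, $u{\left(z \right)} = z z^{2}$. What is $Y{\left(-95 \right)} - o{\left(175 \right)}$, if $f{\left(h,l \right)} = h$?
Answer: $-28722900390788$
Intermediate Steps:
$u{\left(z \right)} = z^{3}$
$G{\left(j,Z \right)} = j^{3}$
$Y{\left(n \right)} = 12$
$o{\left(H \right)} = H + H^{6}$ ($o{\left(H \right)} = \left(H^{3}\right)^{2} + H = H^{6} + H = H + H^{6}$)
$Y{\left(-95 \right)} - o{\left(175 \right)} = 12 - \left(175 + 175^{6}\right) = 12 - \left(175 + 28722900390625\right) = 12 - 28722900390800 = -28722900390788$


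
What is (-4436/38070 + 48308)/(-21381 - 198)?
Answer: -919540562/410756265 ≈ -2.2387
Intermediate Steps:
(-4436/38070 + 48308)/(-21381 - 198) = (-4436*1/38070 + 48308)/(-21579) = (-2218/19035 + 48308)*(-1/21579) = (919540562/19035)*(-1/21579) = -919540562/410756265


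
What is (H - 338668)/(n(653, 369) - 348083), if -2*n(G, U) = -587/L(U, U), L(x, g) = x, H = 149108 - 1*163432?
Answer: 260508096/256884667 ≈ 1.0141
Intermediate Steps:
H = -14324 (H = 149108 - 163432 = -14324)
n(G, U) = 587/(2*U) (n(G, U) = -(-587)/(2*U) = 587/(2*U))
(H - 338668)/(n(653, 369) - 348083) = (-14324 - 338668)/((587/2)/369 - 348083) = -352992/((587/2)*(1/369) - 348083) = -352992/(587/738 - 348083) = -352992/(-256884667/738) = -352992*(-738/256884667) = 260508096/256884667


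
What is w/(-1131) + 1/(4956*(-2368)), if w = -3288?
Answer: 12862445191/4424399616 ≈ 2.9072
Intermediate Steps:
w/(-1131) + 1/(4956*(-2368)) = -3288/(-1131) + 1/(4956*(-2368)) = -3288*(-1/1131) + (1/4956)*(-1/2368) = 1096/377 - 1/11735808 = 12862445191/4424399616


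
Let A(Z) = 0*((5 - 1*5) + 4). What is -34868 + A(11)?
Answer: -34868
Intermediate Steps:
A(Z) = 0 (A(Z) = 0*((5 - 5) + 4) = 0*(0 + 4) = 0*4 = 0)
-34868 + A(11) = -34868 + 0 = -34868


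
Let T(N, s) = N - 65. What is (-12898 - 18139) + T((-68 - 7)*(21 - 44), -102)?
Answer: -29377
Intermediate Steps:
T(N, s) = -65 + N
(-12898 - 18139) + T((-68 - 7)*(21 - 44), -102) = (-12898 - 18139) + (-65 + (-68 - 7)*(21 - 44)) = -31037 + (-65 - 75*(-23)) = -31037 + (-65 + 1725) = -31037 + 1660 = -29377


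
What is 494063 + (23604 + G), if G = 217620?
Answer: 735287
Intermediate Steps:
494063 + (23604 + G) = 494063 + (23604 + 217620) = 494063 + 241224 = 735287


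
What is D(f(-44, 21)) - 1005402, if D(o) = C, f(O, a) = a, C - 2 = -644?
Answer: -1006044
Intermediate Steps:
C = -642 (C = 2 - 644 = -642)
D(o) = -642
D(f(-44, 21)) - 1005402 = -642 - 1005402 = -1006044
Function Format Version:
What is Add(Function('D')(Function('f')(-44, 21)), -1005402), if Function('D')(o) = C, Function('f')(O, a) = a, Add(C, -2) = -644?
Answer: -1006044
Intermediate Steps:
C = -642 (C = Add(2, -644) = -642)
Function('D')(o) = -642
Add(Function('D')(Function('f')(-44, 21)), -1005402) = Add(-642, -1005402) = -1006044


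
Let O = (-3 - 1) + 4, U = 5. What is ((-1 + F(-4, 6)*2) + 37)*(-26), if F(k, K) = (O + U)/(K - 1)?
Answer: -988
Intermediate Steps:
O = 0 (O = -4 + 4 = 0)
F(k, K) = 5/(-1 + K) (F(k, K) = (0 + 5)/(K - 1) = 5/(-1 + K))
((-1 + F(-4, 6)*2) + 37)*(-26) = ((-1 + (5/(-1 + 6))*2) + 37)*(-26) = ((-1 + (5/5)*2) + 37)*(-26) = ((-1 + (5*(1/5))*2) + 37)*(-26) = ((-1 + 1*2) + 37)*(-26) = ((-1 + 2) + 37)*(-26) = (1 + 37)*(-26) = 38*(-26) = -988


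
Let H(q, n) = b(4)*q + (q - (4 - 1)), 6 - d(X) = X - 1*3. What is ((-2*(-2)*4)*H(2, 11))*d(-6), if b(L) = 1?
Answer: 240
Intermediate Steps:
d(X) = 9 - X (d(X) = 6 - (X - 1*3) = 6 - (X - 3) = 6 - (-3 + X) = 6 + (3 - X) = 9 - X)
H(q, n) = -3 + 2*q (H(q, n) = 1*q + (q - (4 - 1)) = q + (q - 1*3) = q + (q - 3) = q + (-3 + q) = -3 + 2*q)
((-2*(-2)*4)*H(2, 11))*d(-6) = ((-2*(-2)*4)*(-3 + 2*2))*(9 - 1*(-6)) = ((4*4)*(-3 + 4))*(9 + 6) = (16*1)*15 = 16*15 = 240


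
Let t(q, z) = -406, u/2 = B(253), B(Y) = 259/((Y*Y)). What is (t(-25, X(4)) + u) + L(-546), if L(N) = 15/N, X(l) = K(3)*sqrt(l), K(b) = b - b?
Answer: -4729978797/11649638 ≈ -406.02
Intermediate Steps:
K(b) = 0
X(l) = 0 (X(l) = 0*sqrt(l) = 0)
B(Y) = 259/Y**2 (B(Y) = 259/(Y**2) = 259/Y**2)
u = 518/64009 (u = 2*(259/253**2) = 2*(259*(1/64009)) = 2*(259/64009) = 518/64009 ≈ 0.0080926)
(t(-25, X(4)) + u) + L(-546) = (-406 + 518/64009) + 15/(-546) = -25987136/64009 + 15*(-1/546) = -25987136/64009 - 5/182 = -4729978797/11649638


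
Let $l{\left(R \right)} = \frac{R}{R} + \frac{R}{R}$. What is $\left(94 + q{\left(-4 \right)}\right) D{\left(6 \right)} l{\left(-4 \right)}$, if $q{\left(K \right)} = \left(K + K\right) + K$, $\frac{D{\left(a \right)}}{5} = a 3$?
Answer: $14760$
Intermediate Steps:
$l{\left(R \right)} = 2$ ($l{\left(R \right)} = 1 + 1 = 2$)
$D{\left(a \right)} = 15 a$ ($D{\left(a \right)} = 5 a 3 = 5 \cdot 3 a = 15 a$)
$q{\left(K \right)} = 3 K$ ($q{\left(K \right)} = 2 K + K = 3 K$)
$\left(94 + q{\left(-4 \right)}\right) D{\left(6 \right)} l{\left(-4 \right)} = \left(94 + 3 \left(-4\right)\right) 15 \cdot 6 \cdot 2 = \left(94 - 12\right) 90 \cdot 2 = 82 \cdot 180 = 14760$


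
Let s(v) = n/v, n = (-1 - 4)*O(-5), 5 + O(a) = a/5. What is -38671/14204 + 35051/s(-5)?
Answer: -249048215/42612 ≈ -5844.6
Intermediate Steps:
O(a) = -5 + a/5
n = 30 (n = (-1 - 4)*(-5 + (⅕)*(-5)) = -5*(-5 - 1) = -5*(-6) = 30)
s(v) = 30/v
-38671/14204 + 35051/s(-5) = -38671/14204 + 35051/((30/(-5))) = -38671*1/14204 + 35051/((30*(-⅕))) = -38671/14204 + 35051/(-6) = -38671/14204 + 35051*(-⅙) = -38671/14204 - 35051/6 = -249048215/42612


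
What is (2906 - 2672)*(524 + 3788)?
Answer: 1009008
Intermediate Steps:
(2906 - 2672)*(524 + 3788) = 234*4312 = 1009008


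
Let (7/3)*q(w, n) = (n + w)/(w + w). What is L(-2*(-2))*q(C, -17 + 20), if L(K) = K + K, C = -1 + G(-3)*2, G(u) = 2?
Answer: 24/7 ≈ 3.4286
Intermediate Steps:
C = 3 (C = -1 + 2*2 = -1 + 4 = 3)
q(w, n) = 3*(n + w)/(14*w) (q(w, n) = 3*((n + w)/(w + w))/7 = 3*((n + w)/((2*w)))/7 = 3*((n + w)*(1/(2*w)))/7 = 3*((n + w)/(2*w))/7 = 3*(n + w)/(14*w))
L(K) = 2*K
L(-2*(-2))*q(C, -17 + 20) = (2*(-2*(-2)))*((3/14)*((-17 + 20) + 3)/3) = (2*4)*((3/14)*(1/3)*(3 + 3)) = 8*((3/14)*(1/3)*6) = 8*(3/7) = 24/7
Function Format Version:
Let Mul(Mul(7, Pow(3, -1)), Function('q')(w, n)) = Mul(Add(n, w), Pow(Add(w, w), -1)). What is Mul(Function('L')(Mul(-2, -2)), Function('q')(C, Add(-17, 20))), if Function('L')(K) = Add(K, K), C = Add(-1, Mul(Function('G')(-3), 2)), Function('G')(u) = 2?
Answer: Rational(24, 7) ≈ 3.4286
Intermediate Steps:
C = 3 (C = Add(-1, Mul(2, 2)) = Add(-1, 4) = 3)
Function('q')(w, n) = Mul(Rational(3, 14), Pow(w, -1), Add(n, w)) (Function('q')(w, n) = Mul(Rational(3, 7), Mul(Add(n, w), Pow(Add(w, w), -1))) = Mul(Rational(3, 7), Mul(Add(n, w), Pow(Mul(2, w), -1))) = Mul(Rational(3, 7), Mul(Add(n, w), Mul(Rational(1, 2), Pow(w, -1)))) = Mul(Rational(3, 7), Mul(Rational(1, 2), Pow(w, -1), Add(n, w))) = Mul(Rational(3, 14), Pow(w, -1), Add(n, w)))
Function('L')(K) = Mul(2, K)
Mul(Function('L')(Mul(-2, -2)), Function('q')(C, Add(-17, 20))) = Mul(Mul(2, Mul(-2, -2)), Mul(Rational(3, 14), Pow(3, -1), Add(Add(-17, 20), 3))) = Mul(Mul(2, 4), Mul(Rational(3, 14), Rational(1, 3), Add(3, 3))) = Mul(8, Mul(Rational(3, 14), Rational(1, 3), 6)) = Mul(8, Rational(3, 7)) = Rational(24, 7)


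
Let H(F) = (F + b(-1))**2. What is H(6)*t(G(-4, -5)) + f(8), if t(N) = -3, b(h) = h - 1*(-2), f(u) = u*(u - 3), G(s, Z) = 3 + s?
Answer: -107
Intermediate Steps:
f(u) = u*(-3 + u)
b(h) = 2 + h (b(h) = h + 2 = 2 + h)
H(F) = (1 + F)**2 (H(F) = (F + (2 - 1))**2 = (F + 1)**2 = (1 + F)**2)
H(6)*t(G(-4, -5)) + f(8) = (1 + 6)**2*(-3) + 8*(-3 + 8) = 7**2*(-3) + 8*5 = 49*(-3) + 40 = -147 + 40 = -107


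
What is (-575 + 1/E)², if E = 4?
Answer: 5285401/16 ≈ 3.3034e+5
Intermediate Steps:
(-575 + 1/E)² = (-575 + 1/4)² = (-575 + ¼)² = (-2299/4)² = 5285401/16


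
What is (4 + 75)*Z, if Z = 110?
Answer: 8690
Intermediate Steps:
(4 + 75)*Z = (4 + 75)*110 = 79*110 = 8690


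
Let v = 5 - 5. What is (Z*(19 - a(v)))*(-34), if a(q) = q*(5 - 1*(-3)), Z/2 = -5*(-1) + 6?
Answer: -14212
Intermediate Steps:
Z = 22 (Z = 2*(-5*(-1) + 6) = 2*(5 + 6) = 2*11 = 22)
v = 0
a(q) = 8*q (a(q) = q*(5 + 3) = q*8 = 8*q)
(Z*(19 - a(v)))*(-34) = (22*(19 - 8*0))*(-34) = (22*(19 - 1*0))*(-34) = (22*(19 + 0))*(-34) = (22*19)*(-34) = 418*(-34) = -14212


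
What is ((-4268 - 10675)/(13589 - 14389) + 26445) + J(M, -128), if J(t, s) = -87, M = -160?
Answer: 21101343/800 ≈ 26377.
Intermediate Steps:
((-4268 - 10675)/(13589 - 14389) + 26445) + J(M, -128) = ((-4268 - 10675)/(13589 - 14389) + 26445) - 87 = (-14943/(-800) + 26445) - 87 = (-14943*(-1/800) + 26445) - 87 = (14943/800 + 26445) - 87 = 21170943/800 - 87 = 21101343/800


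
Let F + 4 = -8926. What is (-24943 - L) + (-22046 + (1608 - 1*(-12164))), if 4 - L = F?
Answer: -42151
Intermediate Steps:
F = -8930 (F = -4 - 8926 = -8930)
L = 8934 (L = 4 - 1*(-8930) = 4 + 8930 = 8934)
(-24943 - L) + (-22046 + (1608 - 1*(-12164))) = (-24943 - 1*8934) + (-22046 + (1608 - 1*(-12164))) = (-24943 - 8934) + (-22046 + (1608 + 12164)) = -33877 + (-22046 + 13772) = -33877 - 8274 = -42151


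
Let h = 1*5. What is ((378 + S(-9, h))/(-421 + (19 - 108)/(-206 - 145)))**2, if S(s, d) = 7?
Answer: 18261468225/21809973124 ≈ 0.83730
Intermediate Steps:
h = 5
((378 + S(-9, h))/(-421 + (19 - 108)/(-206 - 145)))**2 = ((378 + 7)/(-421 + (19 - 108)/(-206 - 145)))**2 = (385/(-421 - 89/(-351)))**2 = (385/(-421 - 89*(-1/351)))**2 = (385/(-421 + 89/351))**2 = (385/(-147682/351))**2 = (385*(-351/147682))**2 = (-135135/147682)**2 = 18261468225/21809973124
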